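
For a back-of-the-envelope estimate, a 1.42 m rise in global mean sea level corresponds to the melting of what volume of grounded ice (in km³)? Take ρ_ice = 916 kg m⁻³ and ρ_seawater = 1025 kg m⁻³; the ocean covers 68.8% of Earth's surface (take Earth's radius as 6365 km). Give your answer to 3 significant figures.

Required water volume = Δh × A = 1.42 m × 3.50×10^14 m² = 4.974×10^14 m³ = 4.974×10^5 km³.
Ice volume = water volume × ρ_w/ρ_ice = 4.974×10^5 × 1025/916 = 5.57×10^5 km³.

≈ 5.57×10^5 km³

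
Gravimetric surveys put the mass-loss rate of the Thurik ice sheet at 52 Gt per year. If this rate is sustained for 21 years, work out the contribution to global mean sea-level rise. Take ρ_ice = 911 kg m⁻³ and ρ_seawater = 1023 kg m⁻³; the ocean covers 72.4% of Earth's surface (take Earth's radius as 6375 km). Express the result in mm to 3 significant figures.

≈ 2.89 mm

Total mass lost = 52 Gt/yr × 21 yr = 1092 Gt = 1.092×10^15 kg.
ρ_w = 1023 kg m⁻³, so water volume = 1.092×10^15 / 1023 = 1.067×10^12 m³.
Δh = 1.067×10^12 / 3.70×10^14 = 2.89×10^-3 m = 2.89 mm.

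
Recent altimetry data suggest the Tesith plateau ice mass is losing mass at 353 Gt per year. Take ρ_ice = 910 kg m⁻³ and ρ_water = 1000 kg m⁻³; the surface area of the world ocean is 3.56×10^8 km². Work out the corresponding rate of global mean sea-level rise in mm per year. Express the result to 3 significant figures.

≈ 0.992 mm/yr

ρ_w = 1000 kg m⁻³. Annual water volume added = 353 Gt / ρ_w = 3.530×10^14 kg / 1000 kg m⁻³ = 3.530×10^11 m³.
Δh per year = 3.530×10^11 / 3.56×10^14 = 9.92×10^-4 m = 0.992 mm.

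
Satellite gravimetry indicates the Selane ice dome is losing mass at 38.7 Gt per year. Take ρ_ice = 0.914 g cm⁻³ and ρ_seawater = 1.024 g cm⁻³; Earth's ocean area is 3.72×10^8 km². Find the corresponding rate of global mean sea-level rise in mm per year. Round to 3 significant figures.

≈ 0.102 mm/yr

ρ_w = 1.024 g cm⁻³ = 1024 kg m⁻³. Annual water volume added = 38.7 Gt / ρ_w = 3.870×10^13 kg / 1024 kg m⁻³ = 3.779×10^10 m³.
Δh per year = 3.779×10^10 / 3.72×10^14 = 1.02×10^-4 m = 0.102 mm.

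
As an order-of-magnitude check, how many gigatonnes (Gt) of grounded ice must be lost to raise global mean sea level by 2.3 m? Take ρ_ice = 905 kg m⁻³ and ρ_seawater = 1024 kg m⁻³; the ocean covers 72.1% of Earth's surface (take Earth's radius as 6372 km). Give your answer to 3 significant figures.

≈ 8.66×10^5 Gt

Required water volume = Δh × A = 2.3 m × 3.68×10^14 m² = 8.461×10^14 m³.
ρ_w = 1024 kg m⁻³, so the mass of water = 8.461×10^14 m³ × 1024 kg m⁻³ = 8.664×10^17 kg = 8.66×10^5 Gt (and the same mass of ice, by conservation).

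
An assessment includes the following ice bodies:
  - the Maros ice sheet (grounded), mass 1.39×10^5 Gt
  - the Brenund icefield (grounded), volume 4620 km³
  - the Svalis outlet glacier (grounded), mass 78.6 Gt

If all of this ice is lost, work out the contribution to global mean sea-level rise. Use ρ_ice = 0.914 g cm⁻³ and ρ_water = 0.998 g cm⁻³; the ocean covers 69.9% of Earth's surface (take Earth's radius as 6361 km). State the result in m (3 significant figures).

≈ 0.404 m

Maros: 1.39×10^5 Gt = 1.390×10^17 kg; dividing by ρ_w = 0.998 g cm⁻³ = 998 kg m⁻³ gives 1.393×10^14 m³ of water.
Brenund: 4620 km³ × (914/998) = 4231 km³ of water.
Svalis: 78.6 Gt = 7.860×10^13 kg; dividing by ρ_w = 998 kg m⁻³ gives 7.876×10^10 m³ of water.
Total added water ≈ 1.436×10^14 m³ over 3.55×10^14 m² → Δh = 0.404 m.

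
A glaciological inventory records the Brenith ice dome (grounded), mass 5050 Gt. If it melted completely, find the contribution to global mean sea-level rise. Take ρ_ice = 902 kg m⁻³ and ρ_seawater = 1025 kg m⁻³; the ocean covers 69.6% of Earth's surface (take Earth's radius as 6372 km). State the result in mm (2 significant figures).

≈ 14 mm

Brenith: 5050 Gt = 5.050×10^15 kg; dividing by ρ_w = 1025 kg m⁻³ gives 4.927×10^12 m³ of water.
Spread over 3.55×10^14 m² of ocean, Δh = 4.927×10^12 / 3.55×10^14 = 0.0139 m = 14 mm.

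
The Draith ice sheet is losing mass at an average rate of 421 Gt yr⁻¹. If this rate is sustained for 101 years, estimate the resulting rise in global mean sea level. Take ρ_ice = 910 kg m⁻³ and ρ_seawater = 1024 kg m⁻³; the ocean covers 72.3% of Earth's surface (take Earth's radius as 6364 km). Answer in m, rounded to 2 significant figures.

Total mass lost = 421 Gt/yr × 101 yr = 4.252×10^4 Gt = 4.252×10^16 kg.
ρ_w = 1024 kg m⁻³, so water volume = 4.252×10^16 / 1024 = 4.152×10^13 m³.
Δh = 4.152×10^13 / 3.68×10^14 = 0.113 m.

≈ 0.11 m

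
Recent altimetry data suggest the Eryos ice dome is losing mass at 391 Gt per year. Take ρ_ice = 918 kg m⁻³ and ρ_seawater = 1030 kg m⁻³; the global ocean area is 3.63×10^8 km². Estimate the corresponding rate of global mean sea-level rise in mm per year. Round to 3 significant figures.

≈ 1.05 mm/yr

ρ_w = 1030 kg m⁻³. Annual water volume added = 391 Gt / ρ_w = 3.910×10^14 kg / 1030 kg m⁻³ = 3.796×10^11 m³.
Δh per year = 3.796×10^11 / 3.63×10^14 = 1.05×10^-3 m = 1.05 mm.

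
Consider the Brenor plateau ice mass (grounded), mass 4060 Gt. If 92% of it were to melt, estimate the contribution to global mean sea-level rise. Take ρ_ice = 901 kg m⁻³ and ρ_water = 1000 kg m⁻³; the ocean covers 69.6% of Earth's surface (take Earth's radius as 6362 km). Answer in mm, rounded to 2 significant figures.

Brenor: 0.92 × 4060 Gt = 3.735×10^15 kg; dividing by ρ_w = 1000 kg m⁻³ gives 3.735×10^12 m³ of water.
Spread over 3.54×10^14 m² of ocean, Δh = 3.735×10^12 / 3.54×10^14 = 0.0106 m = 11 mm.

≈ 11 mm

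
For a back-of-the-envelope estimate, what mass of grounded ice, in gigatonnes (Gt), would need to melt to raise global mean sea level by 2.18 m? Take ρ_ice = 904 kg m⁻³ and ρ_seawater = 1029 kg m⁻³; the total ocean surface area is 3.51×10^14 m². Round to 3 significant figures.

Required water volume = Δh × A = 2.18 m × 3.51×10^14 m² = 7.652×10^14 m³.
ρ_w = 1029 kg m⁻³, so the mass of water = 7.652×10^14 m³ × 1029 kg m⁻³ = 7.874×10^17 kg = 7.87×10^5 Gt (and the same mass of ice, by conservation).

≈ 7.87×10^5 Gt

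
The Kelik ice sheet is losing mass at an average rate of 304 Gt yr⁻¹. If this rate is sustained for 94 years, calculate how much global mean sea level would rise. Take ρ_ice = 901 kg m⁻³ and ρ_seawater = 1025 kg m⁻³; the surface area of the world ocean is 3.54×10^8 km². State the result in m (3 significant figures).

≈ 0.0788 m

Total mass lost = 304 Gt/yr × 94 yr = 2.858×10^4 Gt = 2.858×10^16 kg.
ρ_w = 1025 kg m⁻³, so water volume = 2.858×10^16 / 1025 = 2.788×10^13 m³.
Δh = 2.788×10^13 / 3.54×10^14 = 0.0788 m.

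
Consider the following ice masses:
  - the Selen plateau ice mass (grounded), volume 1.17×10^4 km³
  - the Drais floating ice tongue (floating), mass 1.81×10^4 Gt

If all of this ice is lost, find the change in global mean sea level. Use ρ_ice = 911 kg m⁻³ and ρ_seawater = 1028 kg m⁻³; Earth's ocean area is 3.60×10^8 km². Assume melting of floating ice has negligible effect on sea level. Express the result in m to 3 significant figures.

Selen: 1.17×10^4 km³ × (911/1028) = 1.037×10^4 km³ of water.
The Drais floating ice tongue is floating and already displaces its own weight of water, so its melt adds essentially nothing to sea level.
Total added water ≈ 1.037×10^13 m³ over 3.60×10^14 m² → Δh = 0.0288 m.

≈ 0.0288 m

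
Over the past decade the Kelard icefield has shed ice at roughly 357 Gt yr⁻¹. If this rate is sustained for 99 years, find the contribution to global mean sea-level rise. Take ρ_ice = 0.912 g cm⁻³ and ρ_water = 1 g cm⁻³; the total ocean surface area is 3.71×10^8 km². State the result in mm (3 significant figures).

Total mass lost = 357 Gt/yr × 99 yr = 3.534×10^4 Gt = 3.534×10^16 kg.
ρ_w = 1 g cm⁻³ = 1000 kg m⁻³, so water volume = 3.534×10^16 / 1000 = 3.534×10^13 m³.
Δh = 3.534×10^13 / 3.71×10^14 = 0.0953 m = 95.3 mm.

≈ 95.3 mm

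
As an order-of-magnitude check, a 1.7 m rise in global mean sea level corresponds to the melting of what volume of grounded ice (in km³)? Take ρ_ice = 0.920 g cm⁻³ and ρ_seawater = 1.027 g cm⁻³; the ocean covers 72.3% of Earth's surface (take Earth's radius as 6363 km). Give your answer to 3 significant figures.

≈ 6.98×10^5 km³

Required water volume = Δh × A = 1.7 m × 3.68×10^14 m² = 6.253×10^14 m³ = 6.253×10^5 km³.
Ice volume = water volume × ρ_w/ρ_ice = 6.253×10^5 × 1027/920 = 6.98×10^5 km³.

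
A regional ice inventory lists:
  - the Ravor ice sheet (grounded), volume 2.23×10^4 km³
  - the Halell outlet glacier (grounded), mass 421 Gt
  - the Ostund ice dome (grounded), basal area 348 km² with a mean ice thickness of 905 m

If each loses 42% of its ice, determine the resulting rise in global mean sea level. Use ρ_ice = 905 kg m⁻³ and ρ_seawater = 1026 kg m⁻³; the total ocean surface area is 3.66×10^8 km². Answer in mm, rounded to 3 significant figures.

≈ 23.4 mm

Ravor: 0.42 × 2.23×10^4 km³ × (905/1026) = 8261 km³ of water.
Halell: 0.42 × 421 Gt = 1.768×10^14 kg; dividing by ρ_w = 1026 kg m⁻³ gives 1.723×10^11 m³ of water.
Ostund: ice volume = 348 km² × 905 m = 314.9 km³; 0.42 × 314.9 × (905/1026) = 116.7 km³ of water.
Total added water ≈ 8.550×10^12 m³ over 3.66×10^14 m² → Δh = 0.0234 m = 23.4 mm.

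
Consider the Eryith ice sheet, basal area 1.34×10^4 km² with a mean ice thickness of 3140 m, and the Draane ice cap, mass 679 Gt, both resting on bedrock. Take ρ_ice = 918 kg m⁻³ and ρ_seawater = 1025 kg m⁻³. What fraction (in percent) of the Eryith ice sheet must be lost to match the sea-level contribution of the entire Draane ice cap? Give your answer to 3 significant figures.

≈ 1.76 %

Equal sea-level rise means equal mass of meltwater, i.e. equal mass of ice lost.
Ice mass of Draane: 6.790×10^14 kg; ice mass of Eryith: 3.863×10^16 kg.
Fraction required = 6.790×10^14 / 3.863×10^16 = 0.0176 → 1.76 %.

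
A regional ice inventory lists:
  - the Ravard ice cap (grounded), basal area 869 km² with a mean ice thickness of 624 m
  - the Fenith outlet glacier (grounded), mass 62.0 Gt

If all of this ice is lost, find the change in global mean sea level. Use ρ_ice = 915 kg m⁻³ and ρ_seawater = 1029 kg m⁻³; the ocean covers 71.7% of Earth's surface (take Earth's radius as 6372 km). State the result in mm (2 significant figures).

≈ 1.5 mm

Ravard: ice volume = 869 km² × 624 m = 542.3 km³; 542.3 × (915/1029) = 482.2 km³ of water.
Fenith: 62.0 Gt = 6.200×10^13 kg; dividing by ρ_w = 1029 kg m⁻³ gives 6.025×10^10 m³ of water.
Total added water ≈ 5.424×10^11 m³ over 3.66×10^14 m² → Δh = 1.48×10^-3 m = 1.5 mm.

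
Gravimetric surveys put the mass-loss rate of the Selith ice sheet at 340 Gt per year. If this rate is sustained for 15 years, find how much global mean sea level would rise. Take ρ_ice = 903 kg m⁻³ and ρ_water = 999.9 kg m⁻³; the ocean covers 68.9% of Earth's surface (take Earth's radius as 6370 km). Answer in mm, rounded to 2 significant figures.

≈ 15 mm

Total mass lost = 340 Gt/yr × 15 yr = 5100 Gt = 5.100×10^15 kg.
ρ_w = 999.9 kg m⁻³, so water volume = 5.100×10^15 / 999.9 = 5.101×10^12 m³.
Δh = 5.101×10^12 / 3.51×10^14 = 0.0145 m = 15 mm.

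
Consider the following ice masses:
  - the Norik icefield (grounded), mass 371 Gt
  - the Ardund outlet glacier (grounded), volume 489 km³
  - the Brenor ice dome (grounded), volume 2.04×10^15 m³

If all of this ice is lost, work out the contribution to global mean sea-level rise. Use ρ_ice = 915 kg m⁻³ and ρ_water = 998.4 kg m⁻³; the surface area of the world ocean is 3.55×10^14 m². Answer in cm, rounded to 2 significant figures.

≈ 530 cm

Norik: 371 Gt = 3.710×10^14 kg; dividing by ρ_w = 998.4 kg m⁻³ gives 3.716×10^11 m³ of water.
Ardund: 489 km³ × (915/998.4) = 448.2 km³ of water.
Brenor: 2.04×10^15 m³ × (915/998.4) = 1.870×10^15 m³ of water.
Total added water ≈ 1.870×10^15 m³ over 3.55×10^14 m² → Δh = 5.27 m = 530 cm.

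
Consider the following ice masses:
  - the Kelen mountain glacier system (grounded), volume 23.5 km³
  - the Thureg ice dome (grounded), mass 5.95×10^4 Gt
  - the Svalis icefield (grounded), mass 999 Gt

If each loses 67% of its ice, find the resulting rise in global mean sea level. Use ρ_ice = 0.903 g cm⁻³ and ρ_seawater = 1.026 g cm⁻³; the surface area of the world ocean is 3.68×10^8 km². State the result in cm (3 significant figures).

≈ 10.7 cm

Kelen: 0.67 × 23.5 km³ × (903/1026) = 13.86 km³ of water.
Thureg: 0.67 × 5.95×10^4 Gt = 3.986×10^16 kg; dividing by ρ_w = 1.026 g cm⁻³ = 1026 kg m⁻³ gives 3.885×10^13 m³ of water.
Svalis: 0.67 × 999 Gt = 6.693×10^14 kg; dividing by ρ_w = 1026 kg m⁻³ gives 6.524×10^11 m³ of water.
Total added water ≈ 3.952×10^13 m³ over 3.68×10^14 m² → Δh = 0.107 m = 10.7 cm.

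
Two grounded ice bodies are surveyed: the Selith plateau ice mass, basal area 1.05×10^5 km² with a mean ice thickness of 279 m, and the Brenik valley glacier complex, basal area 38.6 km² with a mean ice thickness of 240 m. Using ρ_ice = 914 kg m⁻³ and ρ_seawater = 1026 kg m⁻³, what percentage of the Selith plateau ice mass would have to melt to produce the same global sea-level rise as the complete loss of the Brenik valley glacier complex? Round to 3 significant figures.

≈ 0.0316 %

Equal sea-level rise means equal mass of meltwater, i.e. equal mass of ice lost.
Ice mass of Brenik: 8.467×10^12 kg; ice mass of Selith: 2.678×10^16 kg.
Fraction required = 8.467×10^12 / 2.678×10^16 = 3.16×10^-4 → 0.0316 %.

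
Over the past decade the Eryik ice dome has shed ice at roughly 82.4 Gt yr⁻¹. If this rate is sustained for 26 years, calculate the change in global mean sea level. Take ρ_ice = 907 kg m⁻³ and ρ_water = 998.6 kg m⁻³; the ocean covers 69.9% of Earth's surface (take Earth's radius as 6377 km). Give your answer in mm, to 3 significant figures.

Total mass lost = 82.4 Gt/yr × 26 yr = 2142 Gt = 2.142×10^15 kg.
ρ_w = 998.6 kg m⁻³, so water volume = 2.142×10^15 / 998.6 = 2.145×10^12 m³.
Δh = 2.145×10^12 / 3.57×10^14 = 6.01×10^-3 m = 6.01 mm.

≈ 6.01 mm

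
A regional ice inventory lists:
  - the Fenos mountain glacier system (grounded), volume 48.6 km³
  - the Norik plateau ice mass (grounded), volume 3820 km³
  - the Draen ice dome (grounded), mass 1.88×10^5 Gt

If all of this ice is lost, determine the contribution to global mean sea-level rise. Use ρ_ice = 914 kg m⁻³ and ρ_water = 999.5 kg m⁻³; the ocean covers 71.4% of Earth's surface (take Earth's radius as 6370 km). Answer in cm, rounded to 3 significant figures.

Fenos: 48.6 km³ × (914/999.5) = 44.44 km³ of water.
Norik: 3820 km³ × (914/999.5) = 3493 km³ of water.
Draen: 1.88×10^5 Gt = 1.880×10^17 kg; dividing by ρ_w = 999.5 kg m⁻³ gives 1.881×10^14 m³ of water.
Total added water ≈ 1.916×10^14 m³ over 3.64×10^14 m² → Δh = 0.526 m = 52.6 cm.

≈ 52.6 cm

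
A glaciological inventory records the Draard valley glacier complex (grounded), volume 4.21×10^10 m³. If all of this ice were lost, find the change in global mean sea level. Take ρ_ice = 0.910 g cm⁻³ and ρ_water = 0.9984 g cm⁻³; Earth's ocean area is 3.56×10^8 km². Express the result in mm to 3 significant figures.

Draard: 4.21×10^10 m³ × (910/998.4) = 3.837×10^10 m³ of water.
Spread over 3.56×10^14 m² of ocean, Δh = 3.837×10^10 / 3.56×10^14 = 1.08×10^-4 m = 0.108 mm.

≈ 0.108 mm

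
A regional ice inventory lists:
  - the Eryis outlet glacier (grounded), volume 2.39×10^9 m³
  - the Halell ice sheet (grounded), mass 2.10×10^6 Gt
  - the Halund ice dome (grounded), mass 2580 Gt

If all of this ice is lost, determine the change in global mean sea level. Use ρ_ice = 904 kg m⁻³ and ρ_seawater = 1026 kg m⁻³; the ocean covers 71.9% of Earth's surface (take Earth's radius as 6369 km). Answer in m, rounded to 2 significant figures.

Eryis: 2.39×10^9 m³ × (904/1026) = 2.106×10^9 m³ of water.
Halell: 2.10×10^6 Gt = 2.100×10^18 kg; dividing by ρ_w = 1026 kg m⁻³ gives 2.047×10^15 m³ of water.
Halund: 2580 Gt = 2.580×10^15 kg; dividing by ρ_w = 1026 kg m⁻³ gives 2.515×10^12 m³ of water.
Total added water ≈ 2.049×10^15 m³ over 3.67×10^14 m² → Δh = 5.59 m.

≈ 5.6 m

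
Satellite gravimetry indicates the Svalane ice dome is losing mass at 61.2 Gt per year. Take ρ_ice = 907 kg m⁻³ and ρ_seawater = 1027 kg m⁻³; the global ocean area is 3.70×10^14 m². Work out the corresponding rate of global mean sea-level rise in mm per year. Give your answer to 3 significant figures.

≈ 0.161 mm/yr

ρ_w = 1027 kg m⁻³. Annual water volume added = 61.2 Gt / ρ_w = 6.120×10^13 kg / 1027 kg m⁻³ = 5.959×10^10 m³.
Δh per year = 5.959×10^10 / 3.70×10^14 = 1.61×10^-4 m = 0.161 mm.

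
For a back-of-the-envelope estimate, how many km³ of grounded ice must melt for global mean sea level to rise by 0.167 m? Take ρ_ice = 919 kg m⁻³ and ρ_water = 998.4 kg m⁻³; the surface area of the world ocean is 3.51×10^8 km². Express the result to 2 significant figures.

Required water volume = Δh × A = 0.167 m × 3.51×10^14 m² = 5.862×10^13 m³ = 5.862×10^4 km³.
Ice volume = water volume × ρ_w/ρ_ice = 5.862×10^4 × 998.4/919 = 6.4×10^4 km³.

≈ 6.4×10^4 km³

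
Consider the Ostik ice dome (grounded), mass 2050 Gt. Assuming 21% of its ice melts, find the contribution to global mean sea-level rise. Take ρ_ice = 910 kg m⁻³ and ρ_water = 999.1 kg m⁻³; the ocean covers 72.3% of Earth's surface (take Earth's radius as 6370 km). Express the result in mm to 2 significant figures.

Ostik: 0.21 × 2050 Gt = 4.305×10^14 kg; dividing by ρ_w = 999.1 kg m⁻³ gives 4.309×10^11 m³ of water.
Spread over 3.69×10^14 m² of ocean, Δh = 4.309×10^11 / 3.69×10^14 = 1.17×10^-3 m = 1.2 mm.

≈ 1.2 mm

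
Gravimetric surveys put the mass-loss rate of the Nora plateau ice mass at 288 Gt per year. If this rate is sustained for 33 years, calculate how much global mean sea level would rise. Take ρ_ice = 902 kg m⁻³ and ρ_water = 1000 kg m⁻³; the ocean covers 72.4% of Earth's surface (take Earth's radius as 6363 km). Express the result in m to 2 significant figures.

≈ 0.026 m

Total mass lost = 288 Gt/yr × 33 yr = 9504 Gt = 9.504×10^15 kg.
ρ_w = 1000 kg m⁻³, so water volume = 9.504×10^15 / 1000 = 9.504×10^12 m³.
Δh = 9.504×10^12 / 3.68×10^14 = 0.0258 m.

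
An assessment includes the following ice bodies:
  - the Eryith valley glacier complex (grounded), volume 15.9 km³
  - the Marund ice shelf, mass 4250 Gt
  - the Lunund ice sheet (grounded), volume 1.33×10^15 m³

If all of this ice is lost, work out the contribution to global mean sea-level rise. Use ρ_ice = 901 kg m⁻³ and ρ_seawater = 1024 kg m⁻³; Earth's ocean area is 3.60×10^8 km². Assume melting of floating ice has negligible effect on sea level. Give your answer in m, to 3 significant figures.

≈ 3.25 m

Eryith: 15.9 km³ × (901/1024) = 13.99 km³ of water.
The Marund ice shelf is floating and already displaces its own weight of water, so its melt adds essentially nothing to sea level.
Lunund: 1.33×10^15 m³ × (901/1024) = 1.170×10^15 m³ of water.
Total added water ≈ 1.170×10^15 m³ over 3.60×10^14 m² → Δh = 3.25 m.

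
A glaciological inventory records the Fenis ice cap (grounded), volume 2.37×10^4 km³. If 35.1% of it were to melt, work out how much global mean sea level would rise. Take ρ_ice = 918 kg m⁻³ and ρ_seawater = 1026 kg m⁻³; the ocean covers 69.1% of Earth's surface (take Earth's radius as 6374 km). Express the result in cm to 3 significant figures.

Fenis: 0.351 × 2.37×10^4 km³ × (918/1026) = 7443 km³ of water.
Spread over 3.53×10^14 m² of ocean, Δh = 7.443×10^12 / 3.53×10^14 = 0.0211 m = 2.11 cm.

≈ 2.11 cm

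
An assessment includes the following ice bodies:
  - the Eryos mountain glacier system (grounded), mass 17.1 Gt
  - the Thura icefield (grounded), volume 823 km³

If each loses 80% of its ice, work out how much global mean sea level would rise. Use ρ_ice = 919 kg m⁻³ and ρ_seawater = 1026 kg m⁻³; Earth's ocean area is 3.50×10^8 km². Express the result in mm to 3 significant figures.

Eryos: 0.8 × 17.1 Gt = 1.368×10^13 kg; dividing by ρ_w = 1026 kg m⁻³ gives 1.333×10^10 m³ of water.
Thura: 0.8 × 823 km³ × (919/1026) = 589.7 km³ of water.
Total added water ≈ 6.031×10^11 m³ over 3.50×10^14 m² → Δh = 1.72×10^-3 m = 1.72 mm.

≈ 1.72 mm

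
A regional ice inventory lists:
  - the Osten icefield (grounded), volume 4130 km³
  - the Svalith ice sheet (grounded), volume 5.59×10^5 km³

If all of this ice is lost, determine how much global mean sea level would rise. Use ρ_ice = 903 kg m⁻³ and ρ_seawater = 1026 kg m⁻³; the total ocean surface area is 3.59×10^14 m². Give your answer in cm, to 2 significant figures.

Osten: 4130 km³ × (903/1026) = 3635 km³ of water.
Svalith: 5.59×10^5 km³ × (903/1026) = 4.920×10^5 km³ of water.
Total added water ≈ 4.956×10^14 m³ over 3.59×10^14 m² → Δh = 1.38 m = 140 cm.

≈ 140 cm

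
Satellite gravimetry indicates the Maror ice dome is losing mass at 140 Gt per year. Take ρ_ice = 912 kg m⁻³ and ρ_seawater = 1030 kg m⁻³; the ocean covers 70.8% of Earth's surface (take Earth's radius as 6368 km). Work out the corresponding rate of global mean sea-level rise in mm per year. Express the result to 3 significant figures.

≈ 0.377 mm/yr

ρ_w = 1030 kg m⁻³. Annual water volume added = 140 Gt / ρ_w = 1.400×10^14 kg / 1030 kg m⁻³ = 1.359×10^11 m³.
Δh per year = 1.359×10^11 / 3.61×10^14 = 3.77×10^-4 m = 0.377 mm.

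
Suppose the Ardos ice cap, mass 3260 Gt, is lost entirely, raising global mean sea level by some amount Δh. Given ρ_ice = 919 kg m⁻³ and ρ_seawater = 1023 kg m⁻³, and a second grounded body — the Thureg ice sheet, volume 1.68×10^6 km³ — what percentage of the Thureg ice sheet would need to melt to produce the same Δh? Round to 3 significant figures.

Equal sea-level rise means equal mass of meltwater, i.e. equal mass of ice lost.
Ice mass of Ardos: 3.260×10^15 kg; ice mass of Thureg: 1.544×10^18 kg.
Fraction required = 3.260×10^15 / 1.544×10^18 = 2.11×10^-3 → 0.211 %.

≈ 0.211 %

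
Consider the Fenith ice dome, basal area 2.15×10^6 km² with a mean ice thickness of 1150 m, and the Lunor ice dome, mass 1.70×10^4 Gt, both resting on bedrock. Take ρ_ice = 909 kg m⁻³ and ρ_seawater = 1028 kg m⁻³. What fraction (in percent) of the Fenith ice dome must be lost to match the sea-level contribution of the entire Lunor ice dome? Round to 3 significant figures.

≈ 0.756 %

Equal sea-level rise means equal mass of meltwater, i.e. equal mass of ice lost.
Ice mass of Lunor: 1.700×10^16 kg; ice mass of Fenith: 2.248×10^18 kg.
Fraction required = 1.700×10^16 / 2.248×10^18 = 7.56×10^-3 → 0.756 %.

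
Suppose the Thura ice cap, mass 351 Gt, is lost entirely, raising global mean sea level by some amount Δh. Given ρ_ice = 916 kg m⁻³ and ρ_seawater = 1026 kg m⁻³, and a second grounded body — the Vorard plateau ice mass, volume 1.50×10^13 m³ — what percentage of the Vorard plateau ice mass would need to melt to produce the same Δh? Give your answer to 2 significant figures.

Equal sea-level rise means equal mass of meltwater, i.e. equal mass of ice lost.
Ice mass of Thura: 3.510×10^14 kg; ice mass of Vorard: 1.374×10^16 kg.
Fraction required = 3.510×10^14 / 1.374×10^16 = 0.0255 → 2.6 %.

≈ 2.6 %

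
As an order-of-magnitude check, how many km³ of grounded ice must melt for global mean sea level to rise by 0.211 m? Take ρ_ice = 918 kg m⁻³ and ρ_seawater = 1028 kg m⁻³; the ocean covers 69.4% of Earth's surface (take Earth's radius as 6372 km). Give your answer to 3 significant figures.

≈ 8.37×10^4 km³

Required water volume = Δh × A = 0.211 m × 3.54×10^14 m² = 7.471×10^13 m³ = 7.471×10^4 km³.
Ice volume = water volume × ρ_w/ρ_ice = 7.471×10^4 × 1028/918 = 8.37×10^4 km³.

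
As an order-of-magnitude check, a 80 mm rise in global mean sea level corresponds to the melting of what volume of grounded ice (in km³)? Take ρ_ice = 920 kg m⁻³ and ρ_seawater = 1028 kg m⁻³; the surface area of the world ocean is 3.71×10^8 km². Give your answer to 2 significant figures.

Required water volume = Δh × A = 0.08 m × 3.71×10^14 m² = 2.968×10^13 m³ = 2.968×10^4 km³.
Ice volume = water volume × ρ_w/ρ_ice = 2.968×10^4 × 1028/920 = 3.3×10^4 km³.

≈ 3.3×10^4 km³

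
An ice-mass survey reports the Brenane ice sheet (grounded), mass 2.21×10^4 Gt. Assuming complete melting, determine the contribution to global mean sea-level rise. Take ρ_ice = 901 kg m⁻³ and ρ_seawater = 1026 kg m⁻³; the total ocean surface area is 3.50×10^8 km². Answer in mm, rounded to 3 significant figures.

Brenane: 2.21×10^4 Gt = 2.210×10^16 kg; dividing by ρ_w = 1026 kg m⁻³ gives 2.154×10^13 m³ of water.
Spread over 3.50×10^14 m² of ocean, Δh = 2.154×10^13 / 3.50×10^14 = 0.0615 m = 61.5 mm.

≈ 61.5 mm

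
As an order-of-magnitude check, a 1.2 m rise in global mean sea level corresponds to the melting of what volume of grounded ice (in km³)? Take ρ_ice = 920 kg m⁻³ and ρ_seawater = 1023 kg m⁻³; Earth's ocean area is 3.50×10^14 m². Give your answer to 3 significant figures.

≈ 4.67×10^5 km³

Required water volume = Δh × A = 1.2 m × 3.50×10^14 m² = 4.200×10^14 m³ = 4.200×10^5 km³.
Ice volume = water volume × ρ_w/ρ_ice = 4.200×10^5 × 1023/920 = 4.67×10^5 km³.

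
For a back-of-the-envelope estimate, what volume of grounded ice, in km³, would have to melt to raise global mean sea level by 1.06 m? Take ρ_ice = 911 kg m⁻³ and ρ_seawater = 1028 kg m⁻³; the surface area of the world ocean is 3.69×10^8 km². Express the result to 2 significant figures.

≈ 4.4×10^5 km³

Required water volume = Δh × A = 1.06 m × 3.69×10^14 m² = 3.911×10^14 m³ = 3.911×10^5 km³.
Ice volume = water volume × ρ_w/ρ_ice = 3.911×10^5 × 1028/911 = 4.4×10^5 km³.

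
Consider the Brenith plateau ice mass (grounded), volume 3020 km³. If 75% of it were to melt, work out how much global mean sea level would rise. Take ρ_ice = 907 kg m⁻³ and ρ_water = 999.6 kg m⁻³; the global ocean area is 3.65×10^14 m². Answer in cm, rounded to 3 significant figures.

Brenith: 0.75 × 3020 km³ × (907/999.6) = 2055 km³ of water.
Spread over 3.65×10^14 m² of ocean, Δh = 2.055×10^12 / 3.65×10^14 = 5.63×10^-3 m = 0.563 cm.

≈ 0.563 cm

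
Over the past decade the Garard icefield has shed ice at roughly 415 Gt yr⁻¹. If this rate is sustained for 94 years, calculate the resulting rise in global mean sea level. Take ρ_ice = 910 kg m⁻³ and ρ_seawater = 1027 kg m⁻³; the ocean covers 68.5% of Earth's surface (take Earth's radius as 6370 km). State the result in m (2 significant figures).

≈ 0.11 m

Total mass lost = 415 Gt/yr × 94 yr = 3.901×10^4 Gt = 3.901×10^16 kg.
ρ_w = 1027 kg m⁻³, so water volume = 3.901×10^16 / 1027 = 3.798×10^13 m³.
Δh = 3.798×10^13 / 3.49×10^14 = 0.109 m.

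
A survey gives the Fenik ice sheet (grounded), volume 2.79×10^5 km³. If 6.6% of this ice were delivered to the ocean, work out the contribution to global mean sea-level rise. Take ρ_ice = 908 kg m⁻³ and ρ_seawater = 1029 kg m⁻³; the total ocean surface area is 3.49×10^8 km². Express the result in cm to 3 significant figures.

Fenik: 0.066 × 2.79×10^5 km³ × (908/1029) = 1.625×10^4 km³ of water.
Spread over 3.49×10^14 m² of ocean, Δh = 1.625×10^13 / 3.49×10^14 = 0.0466 m = 4.66 cm.

≈ 4.66 cm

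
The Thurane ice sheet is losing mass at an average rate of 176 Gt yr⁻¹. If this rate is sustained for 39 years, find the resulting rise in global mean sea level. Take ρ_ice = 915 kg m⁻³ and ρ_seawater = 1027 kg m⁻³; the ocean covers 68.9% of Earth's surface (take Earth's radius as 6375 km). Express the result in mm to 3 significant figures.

Total mass lost = 176 Gt/yr × 39 yr = 6864 Gt = 6.864×10^15 kg.
ρ_w = 1027 kg m⁻³, so water volume = 6.864×10^15 / 1027 = 6.684×10^12 m³.
Δh = 6.684×10^12 / 3.52×10^14 = 0.0190 m = 19.0 mm.

≈ 19.0 mm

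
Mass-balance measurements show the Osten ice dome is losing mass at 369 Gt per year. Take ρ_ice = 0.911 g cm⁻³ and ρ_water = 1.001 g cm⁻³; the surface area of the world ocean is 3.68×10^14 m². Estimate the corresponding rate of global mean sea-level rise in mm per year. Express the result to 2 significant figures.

ρ_w = 1.001 g cm⁻³ = 1001 kg m⁻³. Annual water volume added = 369 Gt / ρ_w = 3.690×10^14 kg / 1001 kg m⁻³ = 3.686×10^11 m³.
Δh per year = 3.686×10^11 / 3.68×10^14 = 1.00×10^-3 m = 1.0 mm.

≈ 1.0 mm/yr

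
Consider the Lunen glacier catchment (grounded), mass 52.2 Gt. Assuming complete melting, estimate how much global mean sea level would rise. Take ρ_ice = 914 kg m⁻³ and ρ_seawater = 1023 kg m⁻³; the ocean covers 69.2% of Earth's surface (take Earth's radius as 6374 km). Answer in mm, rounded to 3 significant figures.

≈ 0.144 mm

Lunen: 52.2 Gt = 5.220×10^13 kg; dividing by ρ_w = 1023 kg m⁻³ gives 5.103×10^10 m³ of water.
Spread over 3.53×10^14 m² of ocean, Δh = 5.103×10^10 / 3.53×10^14 = 1.44×10^-4 m = 0.144 mm.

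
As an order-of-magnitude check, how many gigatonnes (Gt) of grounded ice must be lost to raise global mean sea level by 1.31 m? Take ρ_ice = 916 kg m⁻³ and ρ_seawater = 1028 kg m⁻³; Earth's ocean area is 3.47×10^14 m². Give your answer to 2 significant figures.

Required water volume = Δh × A = 1.31 m × 3.47×10^14 m² = 4.546×10^14 m³.
ρ_w = 1028 kg m⁻³, so the mass of water = 4.546×10^14 m³ × 1028 kg m⁻³ = 4.673×10^17 kg = 4.7×10^5 Gt (and the same mass of ice, by conservation).

≈ 4.7×10^5 Gt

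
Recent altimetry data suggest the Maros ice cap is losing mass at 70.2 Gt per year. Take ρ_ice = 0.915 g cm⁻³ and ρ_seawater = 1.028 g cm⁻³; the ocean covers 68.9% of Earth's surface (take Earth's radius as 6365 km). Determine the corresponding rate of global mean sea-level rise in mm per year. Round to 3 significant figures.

≈ 0.195 mm/yr

ρ_w = 1.028 g cm⁻³ = 1028 kg m⁻³. Annual water volume added = 70.2 Gt / ρ_w = 7.020×10^13 kg / 1028 kg m⁻³ = 6.829×10^10 m³.
Δh per year = 6.829×10^10 / 3.51×10^14 = 1.95×10^-4 m = 0.195 mm.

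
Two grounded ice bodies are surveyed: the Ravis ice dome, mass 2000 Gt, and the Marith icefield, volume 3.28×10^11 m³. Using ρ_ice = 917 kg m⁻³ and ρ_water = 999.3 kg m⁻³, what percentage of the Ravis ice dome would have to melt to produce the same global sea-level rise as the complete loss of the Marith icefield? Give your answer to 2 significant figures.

Equal sea-level rise means equal mass of meltwater, i.e. equal mass of ice lost.
Ice mass of Marith: 3.008×10^14 kg; ice mass of Ravis: 2.000×10^15 kg.
Fraction required = 3.008×10^14 / 2.000×10^15 = 0.150 → 15 %.

≈ 15 %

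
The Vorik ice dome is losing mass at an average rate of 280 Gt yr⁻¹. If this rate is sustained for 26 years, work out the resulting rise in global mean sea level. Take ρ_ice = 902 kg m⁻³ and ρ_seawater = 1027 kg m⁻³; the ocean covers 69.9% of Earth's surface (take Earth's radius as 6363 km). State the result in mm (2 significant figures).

≈ 20 mm

Total mass lost = 280 Gt/yr × 26 yr = 7280 Gt = 7.280×10^15 kg.
ρ_w = 1027 kg m⁻³, so water volume = 7.280×10^15 / 1027 = 7.089×10^12 m³.
Δh = 7.089×10^12 / 3.56×10^14 = 0.0199 m = 20 mm.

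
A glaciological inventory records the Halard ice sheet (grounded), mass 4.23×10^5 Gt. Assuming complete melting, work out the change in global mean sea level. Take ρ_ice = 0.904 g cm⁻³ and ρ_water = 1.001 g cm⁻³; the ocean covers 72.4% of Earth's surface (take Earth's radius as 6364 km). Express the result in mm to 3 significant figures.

≈ 1150 mm

Halard: 4.23×10^5 Gt = 4.230×10^17 kg; dividing by ρ_w = 1.001 g cm⁻³ = 1001 kg m⁻³ gives 4.226×10^14 m³ of water.
Spread over 3.68×10^14 m² of ocean, Δh = 4.226×10^14 / 3.68×10^14 = 1.15 m = 1150 mm.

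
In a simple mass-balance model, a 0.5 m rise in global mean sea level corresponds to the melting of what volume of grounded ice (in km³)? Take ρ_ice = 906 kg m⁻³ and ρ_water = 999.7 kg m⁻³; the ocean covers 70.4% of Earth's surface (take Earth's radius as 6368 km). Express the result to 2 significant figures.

≈ 2.0×10^5 km³

Required water volume = Δh × A = 0.5 m × 3.59×10^14 m² = 1.794×10^14 m³ = 1.794×10^5 km³.
Ice volume = water volume × ρ_w/ρ_ice = 1.794×10^5 × 999.7/906 = 2.0×10^5 km³.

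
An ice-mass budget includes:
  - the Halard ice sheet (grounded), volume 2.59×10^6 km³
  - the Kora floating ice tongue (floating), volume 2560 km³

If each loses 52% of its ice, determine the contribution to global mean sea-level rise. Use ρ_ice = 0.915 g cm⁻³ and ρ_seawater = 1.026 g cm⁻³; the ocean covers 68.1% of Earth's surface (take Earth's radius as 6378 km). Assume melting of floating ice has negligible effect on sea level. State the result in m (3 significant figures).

≈ 3.45 m

Halard: 0.52 × 2.59×10^6 km³ × (915/1026) = 1.201×10^6 km³ of water.
The Kora floating ice tongue is floating and already displaces its own weight of water, so its melt adds essentially nothing to sea level.
Total added water ≈ 1.201×10^15 m³ over 3.48×10^14 m² → Δh = 3.45 m.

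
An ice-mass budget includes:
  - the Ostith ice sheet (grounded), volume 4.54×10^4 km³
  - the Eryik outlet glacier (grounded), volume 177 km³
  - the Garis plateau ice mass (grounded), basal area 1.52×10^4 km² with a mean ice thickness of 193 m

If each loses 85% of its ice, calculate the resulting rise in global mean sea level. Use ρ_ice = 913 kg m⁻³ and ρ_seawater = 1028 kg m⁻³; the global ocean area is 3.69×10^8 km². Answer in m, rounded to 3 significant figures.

≈ 0.0992 m

Ostith: 0.85 × 4.54×10^4 km³ × (913/1028) = 3.427×10^4 km³ of water.
Eryik: 0.85 × 177 km³ × (913/1028) = 133.6 km³ of water.
Garis: ice volume = 1.52×10^4 km² × 193 m = 2934 km³; 0.85 × 2934 × (913/1028) = 2215 km³ of water.
Total added water ≈ 3.662×10^13 m³ over 3.69×10^14 m² → Δh = 0.0992 m.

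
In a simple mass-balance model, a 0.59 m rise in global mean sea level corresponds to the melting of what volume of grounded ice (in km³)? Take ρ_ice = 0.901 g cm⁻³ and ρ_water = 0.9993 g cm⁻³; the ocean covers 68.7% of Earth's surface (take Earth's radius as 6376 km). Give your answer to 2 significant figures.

Required water volume = Δh × A = 0.59 m × 3.51×10^14 m² = 2.071×10^14 m³ = 2.071×10^5 km³.
Ice volume = water volume × ρ_w/ρ_ice = 2.071×10^5 × 999.3/901 = 2.3×10^5 km³.

≈ 2.3×10^5 km³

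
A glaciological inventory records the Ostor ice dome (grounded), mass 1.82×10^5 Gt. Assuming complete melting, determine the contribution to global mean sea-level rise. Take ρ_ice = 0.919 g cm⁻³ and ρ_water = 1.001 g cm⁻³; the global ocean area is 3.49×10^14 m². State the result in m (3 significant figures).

≈ 0.521 m

Ostor: 1.82×10^5 Gt = 1.820×10^17 kg; dividing by ρ_w = 1.001 g cm⁻³ = 1001 kg m⁻³ gives 1.818×10^14 m³ of water.
Spread over 3.49×10^14 m² of ocean, Δh = 1.818×10^14 / 3.49×10^14 = 0.521 m.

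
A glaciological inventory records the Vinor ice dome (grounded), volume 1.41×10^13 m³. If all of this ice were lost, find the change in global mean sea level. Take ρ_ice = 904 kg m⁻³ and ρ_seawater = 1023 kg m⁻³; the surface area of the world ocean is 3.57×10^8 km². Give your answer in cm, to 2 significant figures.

≈ 3.5 cm

Vinor: 1.41×10^13 m³ × (904/1023) = 1.246×10^13 m³ of water.
Spread over 3.57×10^14 m² of ocean, Δh = 1.246×10^13 / 3.57×10^14 = 0.0349 m = 3.5 cm.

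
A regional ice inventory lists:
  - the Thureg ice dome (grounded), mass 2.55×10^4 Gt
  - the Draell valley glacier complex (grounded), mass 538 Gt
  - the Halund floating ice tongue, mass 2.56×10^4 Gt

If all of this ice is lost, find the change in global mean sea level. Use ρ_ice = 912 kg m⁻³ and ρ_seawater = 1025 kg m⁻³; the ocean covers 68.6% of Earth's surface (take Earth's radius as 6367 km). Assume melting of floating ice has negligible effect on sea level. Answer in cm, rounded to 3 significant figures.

≈ 7.27 cm

Thureg: 2.55×10^4 Gt = 2.550×10^16 kg; dividing by ρ_w = 1025 kg m⁻³ gives 2.488×10^13 m³ of water.
Draell: 538 Gt = 5.380×10^14 kg; dividing by ρ_w = 1025 kg m⁻³ gives 5.249×10^11 m³ of water.
The Halund floating ice tongue is floating and already displaces its own weight of water, so its melt adds essentially nothing to sea level.
Total added water ≈ 2.540×10^13 m³ over 3.49×10^14 m² → Δh = 0.0727 m = 7.27 cm.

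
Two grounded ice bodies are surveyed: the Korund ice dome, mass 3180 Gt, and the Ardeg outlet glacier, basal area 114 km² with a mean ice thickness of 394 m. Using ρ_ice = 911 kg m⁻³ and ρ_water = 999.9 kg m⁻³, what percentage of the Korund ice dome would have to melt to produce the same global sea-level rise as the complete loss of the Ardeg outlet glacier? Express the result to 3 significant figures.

≈ 1.29 %

Equal sea-level rise means equal mass of meltwater, i.e. equal mass of ice lost.
Ice mass of Ardeg: 4.092×10^13 kg; ice mass of Korund: 3.180×10^15 kg.
Fraction required = 4.092×10^13 / 3.180×10^15 = 0.0129 → 1.29 %.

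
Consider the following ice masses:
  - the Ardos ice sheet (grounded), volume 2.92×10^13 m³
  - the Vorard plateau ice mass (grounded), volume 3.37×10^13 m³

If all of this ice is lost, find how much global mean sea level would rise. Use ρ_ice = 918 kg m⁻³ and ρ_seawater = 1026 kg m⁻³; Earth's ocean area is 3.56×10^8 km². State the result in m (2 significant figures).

≈ 0.16 m

Ardos: 2.92×10^13 m³ × (918/1026) = 2.613×10^13 m³ of water.
Vorard: 3.37×10^13 m³ × (918/1026) = 3.015×10^13 m³ of water.
Total added water ≈ 5.628×10^13 m³ over 3.56×10^14 m² → Δh = 0.158 m.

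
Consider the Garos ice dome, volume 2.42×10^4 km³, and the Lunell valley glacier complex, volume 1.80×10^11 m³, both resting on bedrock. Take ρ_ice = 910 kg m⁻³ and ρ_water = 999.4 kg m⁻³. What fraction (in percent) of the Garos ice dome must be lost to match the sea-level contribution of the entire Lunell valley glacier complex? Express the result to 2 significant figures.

≈ 0.74 %

Equal sea-level rise means equal mass of meltwater, i.e. equal mass of ice lost.
Ice mass of Lunell: 1.638×10^14 kg; ice mass of Garos: 2.202×10^16 kg.
Fraction required = 1.638×10^14 / 2.202×10^16 = 7.44×10^-3 → 0.74 %.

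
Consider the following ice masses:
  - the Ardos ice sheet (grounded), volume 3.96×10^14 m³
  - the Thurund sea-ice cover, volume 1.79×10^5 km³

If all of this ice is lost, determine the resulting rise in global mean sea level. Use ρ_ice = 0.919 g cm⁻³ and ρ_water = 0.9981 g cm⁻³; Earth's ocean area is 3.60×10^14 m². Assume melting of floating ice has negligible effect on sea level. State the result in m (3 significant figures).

≈ 1.01 m

Ardos: 3.96×10^14 m³ × (919/998.1) = 3.646×10^14 m³ of water.
The Thurund sea-ice cover is floating and already displaces its own weight of water, so its melt adds essentially nothing to sea level.
Total added water ≈ 3.646×10^14 m³ over 3.60×10^14 m² → Δh = 1.01 m.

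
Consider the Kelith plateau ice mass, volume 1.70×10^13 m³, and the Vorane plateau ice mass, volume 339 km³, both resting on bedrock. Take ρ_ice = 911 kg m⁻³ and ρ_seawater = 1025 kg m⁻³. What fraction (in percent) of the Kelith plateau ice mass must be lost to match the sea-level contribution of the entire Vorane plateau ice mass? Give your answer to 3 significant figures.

Equal sea-level rise means equal mass of meltwater, i.e. equal mass of ice lost.
Ice mass of Vorane: 3.088×10^14 kg; ice mass of Kelith: 1.549×10^16 kg.
Fraction required = 3.088×10^14 / 1.549×10^16 = 0.0199 → 1.99 %.

≈ 1.99 %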